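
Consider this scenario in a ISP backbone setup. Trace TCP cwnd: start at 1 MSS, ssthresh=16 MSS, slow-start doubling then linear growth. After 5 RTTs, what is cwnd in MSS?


RTT 0: cwnd = 1 MSS (initial)
RTT 1: cwnd = 2 MSS (slow start, doubled)
RTT 2: cwnd = 4 MSS (slow start, doubled)
RTT 3: cwnd = 8 MSS (slow start, doubled)
RTT 4: cwnd = 16 MSS (slow start, doubled)
RTT 5: cwnd = 17 MSS (congestion avoidance, +1)

17


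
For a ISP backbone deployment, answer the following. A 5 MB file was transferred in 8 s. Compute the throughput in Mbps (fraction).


Given: file = 5 MB, time = 8 s
File in Mb = 5 * 8 = 40 Mb
Throughput = 40 / 8 Mbps
Throughput = 5 Mbps

5


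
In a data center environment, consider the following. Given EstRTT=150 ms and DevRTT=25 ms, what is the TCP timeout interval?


Given: EstRTT = 150 ms, DevRTT = 25 ms
Timeout = EstRTT + 4 * DevRTT
4 * DevRTT = 4 * 25 = 100
Timeout = 150 + 100 = 250 ms

250


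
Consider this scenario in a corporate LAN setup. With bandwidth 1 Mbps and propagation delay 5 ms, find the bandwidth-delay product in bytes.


Given: bandwidth = 1 Mbps, delay = 5 ms
BDP in bits = 1 * 10^6 * 5 / 1000
BDP in bits = 5000
BDP in bytes = 5000 / 8 = 625

625


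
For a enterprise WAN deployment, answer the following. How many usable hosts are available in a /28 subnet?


Given: subnet mask /28
Host bits = 32 - 28 = 4
Total addresses = 2^4 = 16
Usable hosts = 16 - 2 (network + broadcast) = 14

14


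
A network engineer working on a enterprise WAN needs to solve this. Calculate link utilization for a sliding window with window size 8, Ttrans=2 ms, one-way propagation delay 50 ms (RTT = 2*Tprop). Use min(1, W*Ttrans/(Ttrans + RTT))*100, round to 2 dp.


Given: W = 8, Ttrans = 2 ms, RTT = 100 ms (= 2 * Tprop, Tprop = 50 ms)
Cycle time = Ttrans + RTT = 2 + 100 = 102 ms (first packet sent until its ACK returns)
W * Ttrans = 8 * 2 = 16 ms of sending per cycle
W * Ttrans / (Ttrans + RTT) = 16 / 102 = 0.156863
U = min(1, 0.156863) = 0.156863
U% = 15.69%

15.69


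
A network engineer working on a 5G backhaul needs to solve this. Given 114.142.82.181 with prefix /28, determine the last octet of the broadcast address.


Given: IP = 114.142.82.181, prefix = /28
Host bits = 32 - 28 = 4
Network last octet = 181 AND mask = 176
Host part size = 2^4 - 1 = 15
Broadcast last octet = 176 OR 15 = 191

191


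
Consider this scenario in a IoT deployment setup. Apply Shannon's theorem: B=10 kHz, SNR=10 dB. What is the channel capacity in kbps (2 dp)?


Given: B = 10 kHz, SNR = 10 dB
SNR linear = 10^(10/10) = 10
1 + SNR = 11
log2(11) = 3.4594316186
C = 10 * 1000 * 3.4594316186 = 34594.3162 bps
C = 34.594316 kbps -> 34.59 kbps (2 dp)

34.59


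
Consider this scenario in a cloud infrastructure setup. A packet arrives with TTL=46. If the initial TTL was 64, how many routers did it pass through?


Given: initial TTL = 64, received TTL = 46
Hops = initial TTL - received TTL
Hops = 64 - 46 = 18

18


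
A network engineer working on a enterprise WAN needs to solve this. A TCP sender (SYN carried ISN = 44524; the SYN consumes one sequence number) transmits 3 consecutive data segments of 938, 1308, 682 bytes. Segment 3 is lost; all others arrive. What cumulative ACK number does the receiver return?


SYN uses sequence number 44524; first data byte = ISN + 1 = 44525.
Segment 1: SEQ = 44525, len = 938 B, covers [44525, 45462]
Segment 2: SEQ = 45463, len = 1308 B, covers [45463, 46770]
Segment 3: SEQ = 46771, len = 682 B, covers [46771, 47452] [LOST]
In-order data received: bytes [44525, 46770] (segments 1..2).
Segment 3 missing -> gap begins at byte 46771.
Cumulative ACK = next expected in-order byte = 44525 + 938 + 1308 = 46771

46771


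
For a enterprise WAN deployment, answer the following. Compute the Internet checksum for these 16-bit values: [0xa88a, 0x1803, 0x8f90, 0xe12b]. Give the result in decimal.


Given words: [0xa88a, 0x1803, 0x8f90, 0xe12b]
Step 1: Sum all words
Raw sum = 43146 + 6147 + 36752 + 57643 = 143688
Step 2: Fold carry: (12616 + 2) = 12618
One's complement = ~12618 & 0xFFFF = 52917

52917


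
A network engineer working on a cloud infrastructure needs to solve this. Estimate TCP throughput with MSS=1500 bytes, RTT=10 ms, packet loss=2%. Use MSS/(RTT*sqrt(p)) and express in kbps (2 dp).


Given: MSS = 1500 bytes, RTT = 10 ms, loss = 2%
RTT in seconds = 10 / 1000 = 0.01
Loss rate = 2% = 0.02
sqrt(loss) = sqrt(0.02) = 0.141421356237
Throughput (bytes/s) = 1500 / (0.01 * 0.141421356237) = 1060660.1718
Throughput (kbps) = 1060660.1718 * 8 / 1000 = 8485.281374 -> 8485.28 kbps (2 dp)

8485.28


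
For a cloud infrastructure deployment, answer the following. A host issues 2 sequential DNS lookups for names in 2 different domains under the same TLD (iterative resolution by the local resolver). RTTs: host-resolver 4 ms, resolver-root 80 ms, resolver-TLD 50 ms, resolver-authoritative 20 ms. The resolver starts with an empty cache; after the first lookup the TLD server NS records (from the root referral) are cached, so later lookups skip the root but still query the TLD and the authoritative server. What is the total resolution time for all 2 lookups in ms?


Lookup 1 (cold cache): local + root + TLD + auth = 4 + 80 + 50 + 20 = 154 ms
Lookups 2..2 (TLD NS cached -> skip root; new domain -> still ask TLD and auth): local + TLD + auth = 4 + 50 + 20 = 74 ms each
Remaining 1 lookups: 1 * 74 = 74 ms
Total = 154 + 74 = 228 ms

228


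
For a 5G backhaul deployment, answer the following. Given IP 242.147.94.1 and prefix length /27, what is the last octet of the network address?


Given: IP = 242.147.94.1, prefix = /27
Subnet mask = 255.255.255.224
Last octet of IP: 1
Last octet of mask: 224
Network last octet = 1 AND 224 = 0

0


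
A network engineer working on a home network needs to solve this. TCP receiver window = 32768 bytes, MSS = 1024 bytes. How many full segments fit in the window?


Given: RWND = 32768 bytes, MSS = 1024 bytes
Full segments = floor(RWND / MSS)
Full segments = floor(32768 / 1024)
Full segments = floor(32.0) = 32

32


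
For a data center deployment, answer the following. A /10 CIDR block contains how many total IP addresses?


Given: CIDR prefix /10
Host bits = 32 - 10 = 22
Total addresses = 2^22 = 4194304

4194304


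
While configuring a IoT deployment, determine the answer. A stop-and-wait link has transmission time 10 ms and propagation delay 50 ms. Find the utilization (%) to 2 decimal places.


Given: Ttrans = 10 ms, Tprop = 50 ms
RTT = 2 * Tprop = 2 * 50 = 100 ms
U = Ttrans / (Ttrans + RTT)
U = 10 / (10 + 100)
U = 10 / 110 = 0.090909
U% = 9.09%

9.09


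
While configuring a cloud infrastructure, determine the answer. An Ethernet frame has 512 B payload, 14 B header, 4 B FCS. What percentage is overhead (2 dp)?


Given: payload = 512 B, header = 14 B, trailer = 4 B
Overhead bytes = header + trailer = 14 + 4 = 18
Total frame = payload + overhead = 512 + 18 = 530
Overhead % = 18 / 530 * 100 = 3.3962% -> 3.40% (2 dp)

3.40


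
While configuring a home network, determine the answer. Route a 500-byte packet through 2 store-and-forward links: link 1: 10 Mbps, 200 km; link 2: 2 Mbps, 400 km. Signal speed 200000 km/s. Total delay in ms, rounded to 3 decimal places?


Packet = 500 bytes = 4000 bits. Store-and-forward: sum (t_trans + t_prop) per link.
Link 1: t_trans = 4000/(10*10^6) s = 0.4000 ms; t_prop = 200/200000 s = 1.0000 ms; subtotal = 1.4000 ms
Link 2: t_trans = 4000/(2*10^6) s = 2.0000 ms; t_prop = 400/200000 s = 2.0000 ms; subtotal = 4.0000 ms
End-to-end = 1.4000 + 4.0000 = 5.4000 ms -> 5.400 ms (3 dp)

5.400


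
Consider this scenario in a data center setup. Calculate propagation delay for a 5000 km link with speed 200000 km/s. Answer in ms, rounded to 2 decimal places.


Given: distance = 5000 km, speed = 200000 km/s
Delay = distance / speed = 5000 / 200000 seconds
Delay in ms = 5000 * 1000 / 200000
Delay = 25.0000 ms
Rounded to 2 dp = 25.00 ms

25.00


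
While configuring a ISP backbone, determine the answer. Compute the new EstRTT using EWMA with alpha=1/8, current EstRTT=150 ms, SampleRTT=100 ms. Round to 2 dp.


Given: EstRTT = 150 ms, SampleRTT = 100 ms, alpha = 1/8
New EstRTT = (1 - alpha) * EstRTT + alpha * SampleRTT
(7/8) * 150 = 131.25
(1/8) * 100 = 12.5
New EstRTT = 131.25 + 12.5 = 143.75 ms -> 143.75 ms (2 dp)

143.75


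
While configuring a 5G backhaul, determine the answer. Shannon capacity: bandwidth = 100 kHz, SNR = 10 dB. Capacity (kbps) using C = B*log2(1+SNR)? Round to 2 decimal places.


Given: B = 100 kHz, SNR = 10 dB
SNR linear = 10^(10/10) = 10
1 + SNR = 11
log2(11) = 3.4594316186
C = 100 * 1000 * 3.4594316186 = 345943.1619 bps
C = 345.943162 kbps -> 345.94 kbps (2 dp)

345.94


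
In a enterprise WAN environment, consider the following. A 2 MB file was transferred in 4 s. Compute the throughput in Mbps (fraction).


Given: file = 2 MB, time = 4 s
File in Mb = 2 * 8 = 16 Mb
Throughput = 16 / 4 Mbps
Throughput = 4 Mbps

4


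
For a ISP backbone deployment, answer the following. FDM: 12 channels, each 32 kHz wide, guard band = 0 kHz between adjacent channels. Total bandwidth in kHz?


Given: 12 channels, 32 kHz each, guard = 0 kHz
Channel bandwidth = 12 * 32 = 384 kHz
Guard bands = 11 gaps * 0 kHz = 0 kHz
Total = 384 + 0 = 384 kHz

384


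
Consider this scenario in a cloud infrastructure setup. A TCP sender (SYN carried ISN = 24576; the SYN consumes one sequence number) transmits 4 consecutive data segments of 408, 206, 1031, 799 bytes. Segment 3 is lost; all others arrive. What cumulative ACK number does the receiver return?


SYN uses sequence number 24576; first data byte = ISN + 1 = 24577.
Segment 1: SEQ = 24577, len = 408 B, covers [24577, 24984]
Segment 2: SEQ = 24985, len = 206 B, covers [24985, 25190]
Segment 3: SEQ = 25191, len = 1031 B, covers [25191, 26221] [LOST]
Segment 4: SEQ = 26222, len = 799 B, covers [26222, 27020]
In-order data received: bytes [24577, 25190] (segments 1..2).
Segment 3 missing -> gap begins at byte 25191; later segments buffered out of order.
Cumulative ACK = next expected in-order byte = 24577 + 408 + 206 = 25191

25191


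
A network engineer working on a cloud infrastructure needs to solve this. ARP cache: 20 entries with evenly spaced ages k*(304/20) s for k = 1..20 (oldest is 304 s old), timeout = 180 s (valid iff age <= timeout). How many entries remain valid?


Ages are k * 304/20 s for k = 1..20 (spacing = 15.2000 s).
Entry k is valid iff k * 304/20 <= 180 iff k <= 20 * 180 / 304 = 11.8421
n_valid = floor(11.8421) = 11
(n_stale = 20 - 11 = 9)

11


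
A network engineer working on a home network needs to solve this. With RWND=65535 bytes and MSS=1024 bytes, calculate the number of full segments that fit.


Given: RWND = 65535 bytes, MSS = 1024 bytes
Full segments = floor(RWND / MSS)
Full segments = floor(65535 / 1024)
Full segments = floor(63.999) = 63

63


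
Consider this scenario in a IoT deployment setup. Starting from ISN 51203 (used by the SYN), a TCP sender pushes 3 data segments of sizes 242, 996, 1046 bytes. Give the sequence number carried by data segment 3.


The SYN occupies sequence number ISN = 51203, so the first data byte is ISN + 1 = 51204.
SEQ of data segment i = (ISN + 1) + sum of payload sizes of segments 1..i-1.
Segment 1: SEQ = 51204, payload = 242 bytes
Segment 2: SEQ = 51446, payload = 996 bytes
Segment 3: SEQ = 52442, payload = 1046 bytes
SEQ of segment 3 = 51204 + 242 + 996 = 52442

52442


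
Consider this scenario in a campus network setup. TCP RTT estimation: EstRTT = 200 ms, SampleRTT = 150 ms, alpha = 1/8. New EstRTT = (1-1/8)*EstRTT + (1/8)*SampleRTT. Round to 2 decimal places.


Given: EstRTT = 200 ms, SampleRTT = 150 ms, alpha = 1/8
New EstRTT = (1 - alpha) * EstRTT + alpha * SampleRTT
(7/8) * 200 = 175
(1/8) * 150 = 18.75
New EstRTT = 175 + 18.75 = 193.75 ms -> 193.75 ms (2 dp)

193.75


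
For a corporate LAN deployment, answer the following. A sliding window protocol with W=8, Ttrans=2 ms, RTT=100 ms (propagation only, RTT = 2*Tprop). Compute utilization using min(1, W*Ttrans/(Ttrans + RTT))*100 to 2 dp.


Given: W = 8, Ttrans = 2 ms, RTT = 100 ms (= 2 * Tprop, Tprop = 50 ms)
Cycle time = Ttrans + RTT = 2 + 100 = 102 ms (first packet sent until its ACK returns)
W * Ttrans = 8 * 2 = 16 ms of sending per cycle
W * Ttrans / (Ttrans + RTT) = 16 / 102 = 0.156863
U = min(1, 0.156863) = 0.156863
U% = 15.69%

15.69


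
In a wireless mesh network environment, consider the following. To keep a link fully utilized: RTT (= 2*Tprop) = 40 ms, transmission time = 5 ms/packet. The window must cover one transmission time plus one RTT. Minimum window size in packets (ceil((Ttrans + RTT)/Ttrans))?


Given: Ttrans = 5 ms, RTT = 40 ms (= 2 * Tprop, Tprop = 20 ms)
Time until first ACK returns = Ttrans + RTT = 5 + 40 = 45 ms
Need W * Ttrans >= Ttrans + RTT  ->  W >= (Ttrans + RTT) / Ttrans
(Ttrans + RTT) / Ttrans = 45 / 5 = 9
W_min = ceil(9) = 9

9


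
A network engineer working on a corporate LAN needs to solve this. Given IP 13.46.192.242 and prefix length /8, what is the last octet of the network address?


Given: IP = 13.46.192.242, prefix = /8
Subnet mask = 255.0.0.0
Last octet of IP: 242
Last octet of mask: 0
Network last octet = 242 AND 0 = 0

0


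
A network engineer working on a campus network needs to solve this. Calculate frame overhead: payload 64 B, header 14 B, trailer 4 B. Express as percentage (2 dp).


Given: payload = 64 B, header = 14 B, trailer = 4 B
Overhead bytes = header + trailer = 14 + 4 = 18
Total frame = payload + overhead = 64 + 18 = 82
Overhead % = 18 / 82 * 100 = 21.9512% -> 21.95% (2 dp)

21.95


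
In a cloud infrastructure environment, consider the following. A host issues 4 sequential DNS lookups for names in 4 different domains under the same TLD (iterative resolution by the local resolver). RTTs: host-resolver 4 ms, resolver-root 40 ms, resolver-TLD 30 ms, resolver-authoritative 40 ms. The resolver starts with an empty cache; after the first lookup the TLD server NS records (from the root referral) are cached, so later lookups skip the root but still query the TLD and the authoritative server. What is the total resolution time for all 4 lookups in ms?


Lookup 1 (cold cache): local + root + TLD + auth = 4 + 40 + 30 + 40 = 114 ms
Lookups 2..4 (TLD NS cached -> skip root; new domain -> still ask TLD and auth): local + TLD + auth = 4 + 30 + 40 = 74 ms each
Remaining 3 lookups: 3 * 74 = 222 ms
Total = 114 + 222 = 336 ms

336


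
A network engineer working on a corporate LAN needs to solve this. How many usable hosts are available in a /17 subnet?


Given: subnet mask /17
Host bits = 32 - 17 = 15
Total addresses = 2^15 = 32768
Usable hosts = 32768 - 2 (network + broadcast) = 32766

32766


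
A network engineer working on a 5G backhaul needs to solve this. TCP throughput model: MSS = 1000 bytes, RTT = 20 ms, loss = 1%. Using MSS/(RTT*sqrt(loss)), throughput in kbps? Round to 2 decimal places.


Given: MSS = 1000 bytes, RTT = 20 ms, loss = 1%
RTT in seconds = 20 / 1000 = 0.02
Loss rate = 1% = 0.01
sqrt(loss) = sqrt(0.01) = 0.1
Throughput (bytes/s) = 1000 / (0.02 * 0.1) = 500000.0000
Throughput (kbps) = 500000.0000 * 8 / 1000 = 4000.000000 -> 4000.00 kbps (2 dp)

4000.00


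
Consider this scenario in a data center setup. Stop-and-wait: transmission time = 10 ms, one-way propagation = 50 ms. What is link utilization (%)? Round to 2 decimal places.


Given: Ttrans = 10 ms, Tprop = 50 ms
RTT = 2 * Tprop = 2 * 50 = 100 ms
U = Ttrans / (Ttrans + RTT)
U = 10 / (10 + 100)
U = 10 / 110 = 0.090909
U% = 9.09%

9.09


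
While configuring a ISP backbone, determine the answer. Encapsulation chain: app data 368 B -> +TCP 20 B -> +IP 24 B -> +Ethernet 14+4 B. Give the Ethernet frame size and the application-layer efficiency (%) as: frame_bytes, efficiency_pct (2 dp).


TCP segment = 368 + 20 = 388 B
IP packet = 388 + 24 = 412 B
Ethernet frame = 412 + 14 + 4 = 430 B
Efficiency = app / frame = 368 / 430 = 0.855814 = 85.5814% -> 85.58% (2 dp)

430, 85.58


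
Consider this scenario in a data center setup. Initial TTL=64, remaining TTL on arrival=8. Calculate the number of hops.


Given: initial TTL = 64, received TTL = 8
Hops = initial TTL - received TTL
Hops = 64 - 8 = 56

56


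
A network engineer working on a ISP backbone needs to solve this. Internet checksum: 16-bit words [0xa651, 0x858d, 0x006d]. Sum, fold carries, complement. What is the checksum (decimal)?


Given words: [0xa651, 0x858d, 0x006d]
Step 1: Sum all words
Raw sum = 42577 + 34189 + 109 = 76875
Step 2: Fold carry: (11339 + 1) = 11340
One's complement = ~11340 & 0xFFFF = 54195

54195


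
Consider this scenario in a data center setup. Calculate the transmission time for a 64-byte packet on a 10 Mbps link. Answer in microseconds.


Given: packet = 64 bytes, bandwidth = 10 Mbps
Packet in bits = 64 * 8 = 512 bits
Bandwidth = 10 * 10^6 = 10000000 bps
Time = 512 / 10000000 seconds
Time in us = 512 * 10^6 / 10000000 = 51.2

51.2


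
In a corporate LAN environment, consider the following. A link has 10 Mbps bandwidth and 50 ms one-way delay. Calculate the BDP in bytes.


Given: bandwidth = 10 Mbps, delay = 50 ms
BDP in bits = 10 * 10^6 * 50 / 1000
BDP in bits = 500000
BDP in bytes = 500000 / 8 = 62500

62500


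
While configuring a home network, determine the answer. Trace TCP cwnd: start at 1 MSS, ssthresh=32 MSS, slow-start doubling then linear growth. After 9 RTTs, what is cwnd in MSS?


RTT 0: cwnd = 1 MSS (initial)
RTT 1: cwnd = 2 MSS (slow start, doubled)
RTT 2: cwnd = 4 MSS (slow start, doubled)
RTT 3: cwnd = 8 MSS (slow start, doubled)
RTT 4: cwnd = 16 MSS (slow start, doubled)
RTT 5: cwnd = 32 MSS (slow start, doubled)
RTT 6: cwnd = 33 MSS (congestion avoidance, +1)
RTT 7: cwnd = 34 MSS (congestion avoidance, +1)
RTT 8: cwnd = 35 MSS (congestion avoidance, +1)
RTT 9: cwnd = 36 MSS (congestion avoidance, +1)

36


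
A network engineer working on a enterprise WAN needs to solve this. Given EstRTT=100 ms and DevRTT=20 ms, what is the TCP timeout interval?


Given: EstRTT = 100 ms, DevRTT = 20 ms
Timeout = EstRTT + 4 * DevRTT
4 * DevRTT = 4 * 20 = 80
Timeout = 100 + 80 = 180 ms

180


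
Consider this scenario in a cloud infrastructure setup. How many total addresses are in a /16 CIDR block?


Given: CIDR prefix /16
Host bits = 32 - 16 = 16
Total addresses = 2^16 = 65536

65536


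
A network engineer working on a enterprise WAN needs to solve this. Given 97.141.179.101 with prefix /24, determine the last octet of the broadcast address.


Given: IP = 97.141.179.101, prefix = /24
Host bits = 32 - 24 = 8
Network last octet = 101 AND mask = 0
Host part size = 2^8 - 1 = 255
Broadcast last octet = 0 OR 255 = 255

255


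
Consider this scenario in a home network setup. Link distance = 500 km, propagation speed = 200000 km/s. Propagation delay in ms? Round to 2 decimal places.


Given: distance = 500 km, speed = 200000 km/s
Delay = distance / speed = 500 / 200000 seconds
Delay in ms = 500 * 1000 / 200000
Delay = 2.5000 ms
Rounded to 2 dp = 2.50 ms

2.50


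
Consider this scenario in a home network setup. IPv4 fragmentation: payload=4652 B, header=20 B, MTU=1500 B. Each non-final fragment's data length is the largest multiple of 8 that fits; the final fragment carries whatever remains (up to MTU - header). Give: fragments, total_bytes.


Max data per non-final fragment = floor((MTU - header)/8)*8 = floor((1500 - 20)/8)*8 = floor(1480/8)*8 = 1480 B
Final fragment needs no 8-byte alignment: it can carry up to MTU - header = 1480 B
Non-final fragments needed = ceil((payload - 1480) / 1480) = ceil(3172/1480) = ceil(2.1432) = 3
Number of fragments = 3 + 1 = 4
Fragment sizes (data): 3 * 1480 B + 212 B (last, 212 <= 1480 OK)
Total bytes sent = payload + n_frags * header = 4652 + 4*20 = 4652 + 80 = 4732 B

4, 4732


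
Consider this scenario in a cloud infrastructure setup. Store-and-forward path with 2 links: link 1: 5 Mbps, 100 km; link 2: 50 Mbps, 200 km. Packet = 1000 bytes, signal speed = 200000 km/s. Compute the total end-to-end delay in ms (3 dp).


Packet = 1000 bytes = 8000 bits. Store-and-forward: sum (t_trans + t_prop) per link.
Link 1: t_trans = 8000/(5*10^6) s = 1.6000 ms; t_prop = 100/200000 s = 0.5000 ms; subtotal = 2.1000 ms
Link 2: t_trans = 8000/(50*10^6) s = 0.1600 ms; t_prop = 200/200000 s = 1.0000 ms; subtotal = 1.1600 ms
End-to-end = 2.1000 + 1.1600 = 3.2600 ms -> 3.260 ms (3 dp)

3.260


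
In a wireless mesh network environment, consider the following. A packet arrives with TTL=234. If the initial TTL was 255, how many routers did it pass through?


Given: initial TTL = 255, received TTL = 234
Hops = initial TTL - received TTL
Hops = 255 - 234 = 21

21


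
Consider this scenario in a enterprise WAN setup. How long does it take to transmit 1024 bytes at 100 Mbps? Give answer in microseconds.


Given: packet = 1024 bytes, bandwidth = 100 Mbps
Packet in bits = 1024 * 8 = 8192 bits
Bandwidth = 100 * 10^6 = 100000000 bps
Time = 8192 / 100000000 seconds
Time in us = 8192 * 10^6 / 100000000 = 81.92

81.92


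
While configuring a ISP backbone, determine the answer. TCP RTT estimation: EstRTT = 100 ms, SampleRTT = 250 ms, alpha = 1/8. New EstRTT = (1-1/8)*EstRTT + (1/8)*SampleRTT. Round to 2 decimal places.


Given: EstRTT = 100 ms, SampleRTT = 250 ms, alpha = 1/8
New EstRTT = (1 - alpha) * EstRTT + alpha * SampleRTT
(7/8) * 100 = 87.5
(1/8) * 250 = 31.25
New EstRTT = 87.5 + 31.25 = 118.75 ms -> 118.75 ms (2 dp)

118.75


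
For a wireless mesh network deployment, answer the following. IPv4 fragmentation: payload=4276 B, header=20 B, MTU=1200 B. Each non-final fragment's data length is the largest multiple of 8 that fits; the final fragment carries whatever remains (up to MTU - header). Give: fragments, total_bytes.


Max data per non-final fragment = floor((MTU - header)/8)*8 = floor((1200 - 20)/8)*8 = floor(1180/8)*8 = 1176 B
Final fragment needs no 8-byte alignment: it can carry up to MTU - header = 1180 B
Non-final fragments needed = ceil((payload - 1180) / 1176) = ceil(3096/1176) = ceil(2.6327) = 3
Number of fragments = 3 + 1 = 4
Fragment sizes (data): 3 * 1176 B + 748 B (last, 748 <= 1180 OK)
Total bytes sent = payload + n_frags * header = 4276 + 4*20 = 4276 + 80 = 4356 B

4, 4356


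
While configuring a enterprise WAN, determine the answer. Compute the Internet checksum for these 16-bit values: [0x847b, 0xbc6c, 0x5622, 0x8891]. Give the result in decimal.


Given words: [0x847b, 0xbc6c, 0x5622, 0x8891]
Step 1: Sum all words
Raw sum = 33915 + 48236 + 22050 + 34961 = 139162
Step 2: Fold carry: (8090 + 2) = 8092
One's complement = ~8092 & 0xFFFF = 57443

57443


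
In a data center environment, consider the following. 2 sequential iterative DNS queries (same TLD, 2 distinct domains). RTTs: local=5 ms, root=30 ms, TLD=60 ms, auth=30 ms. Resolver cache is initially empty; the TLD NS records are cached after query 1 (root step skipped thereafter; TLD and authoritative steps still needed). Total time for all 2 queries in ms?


Lookup 1 (cold cache): local + root + TLD + auth = 5 + 30 + 60 + 30 = 125 ms
Lookups 2..2 (TLD NS cached -> skip root; new domain -> still ask TLD and auth): local + TLD + auth = 5 + 60 + 30 = 95 ms each
Remaining 1 lookups: 1 * 95 = 95 ms
Total = 125 + 95 = 220 ms

220


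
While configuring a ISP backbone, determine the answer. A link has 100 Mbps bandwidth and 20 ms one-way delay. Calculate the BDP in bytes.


Given: bandwidth = 100 Mbps, delay = 20 ms
BDP in bits = 100 * 10^6 * 20 / 1000
BDP in bits = 2000000
BDP in bytes = 2000000 / 8 = 250000

250000


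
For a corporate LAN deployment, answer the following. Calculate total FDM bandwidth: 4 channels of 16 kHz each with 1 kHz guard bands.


Given: 4 channels, 16 kHz each, guard = 1 kHz
Channel bandwidth = 4 * 16 = 64 kHz
Guard bands = 3 gaps * 1 kHz = 3 kHz
Total = 64 + 3 = 67 kHz

67


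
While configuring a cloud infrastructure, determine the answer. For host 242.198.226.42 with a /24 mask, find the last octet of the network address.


Given: IP = 242.198.226.42, prefix = /24
Subnet mask = 255.255.255.0
Last octet of IP: 42
Last octet of mask: 0
Network last octet = 42 AND 0 = 0

0


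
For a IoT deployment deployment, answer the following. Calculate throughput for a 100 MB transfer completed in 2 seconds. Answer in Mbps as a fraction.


Given: file = 100 MB, time = 2 s
File in Mb = 100 * 8 = 800 Mb
Throughput = 800 / 2 Mbps
Throughput = 400 Mbps

400


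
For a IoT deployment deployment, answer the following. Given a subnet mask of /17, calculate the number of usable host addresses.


Given: subnet mask /17
Host bits = 32 - 17 = 15
Total addresses = 2^15 = 32768
Usable hosts = 32768 - 2 (network + broadcast) = 32766

32766


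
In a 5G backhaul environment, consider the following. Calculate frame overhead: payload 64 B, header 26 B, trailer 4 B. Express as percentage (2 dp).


Given: payload = 64 B, header = 26 B, trailer = 4 B
Overhead bytes = header + trailer = 26 + 4 = 30
Total frame = payload + overhead = 64 + 30 = 94
Overhead % = 30 / 94 * 100 = 31.9149% -> 31.91% (2 dp)

31.91


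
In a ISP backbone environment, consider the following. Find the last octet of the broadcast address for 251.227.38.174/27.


Given: IP = 251.227.38.174, prefix = /27
Host bits = 32 - 27 = 5
Network last octet = 174 AND mask = 160
Host part size = 2^5 - 1 = 31
Broadcast last octet = 160 OR 31 = 191

191


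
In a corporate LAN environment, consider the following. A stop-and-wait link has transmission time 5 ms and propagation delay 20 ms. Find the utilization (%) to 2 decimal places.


Given: Ttrans = 5 ms, Tprop = 20 ms
RTT = 2 * Tprop = 2 * 20 = 40 ms
U = Ttrans / (Ttrans + RTT)
U = 5 / (5 + 40)
U = 5 / 45 = 0.111111
U% = 11.11%

11.11


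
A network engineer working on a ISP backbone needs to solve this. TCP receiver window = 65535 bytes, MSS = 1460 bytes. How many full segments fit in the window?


Given: RWND = 65535 bytes, MSS = 1460 bytes
Full segments = floor(RWND / MSS)
Full segments = floor(65535 / 1460)
Full segments = floor(44.887) = 44

44


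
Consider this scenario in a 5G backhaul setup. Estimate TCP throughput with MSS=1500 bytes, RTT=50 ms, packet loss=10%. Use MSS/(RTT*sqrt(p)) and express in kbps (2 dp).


Given: MSS = 1500 bytes, RTT = 50 ms, loss = 10%
RTT in seconds = 50 / 1000 = 0.05
Loss rate = 10% = 0.1
sqrt(loss) = sqrt(0.1) = 0.316227766017
Throughput (bytes/s) = 1500 / (0.05 * 0.316227766017) = 94868.3298
Throughput (kbps) = 94868.3298 * 8 / 1000 = 758.946638 -> 758.95 kbps (2 dp)

758.95


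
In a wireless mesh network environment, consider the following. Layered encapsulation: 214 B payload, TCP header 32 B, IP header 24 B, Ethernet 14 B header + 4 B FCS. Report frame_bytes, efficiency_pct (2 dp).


TCP segment = 214 + 32 = 246 B
IP packet = 246 + 24 = 270 B
Ethernet frame = 270 + 14 + 4 = 288 B
Efficiency = app / frame = 214 / 288 = 0.743056 = 74.3056% -> 74.31% (2 dp)

288, 74.31


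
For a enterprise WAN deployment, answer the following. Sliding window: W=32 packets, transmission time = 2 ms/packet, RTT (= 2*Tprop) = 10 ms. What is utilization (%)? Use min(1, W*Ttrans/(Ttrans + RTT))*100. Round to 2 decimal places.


Given: W = 32, Ttrans = 2 ms, RTT = 10 ms (= 2 * Tprop, Tprop = 5 ms)
Cycle time = Ttrans + RTT = 2 + 10 = 12 ms (first packet sent until its ACK returns)
W * Ttrans = 32 * 2 = 64 ms of sending per cycle
W * Ttrans / (Ttrans + RTT) = 64 / 12 = 5.333333
U = min(1, 5.333333) = 1.000000
U% = 100.00%

100.00


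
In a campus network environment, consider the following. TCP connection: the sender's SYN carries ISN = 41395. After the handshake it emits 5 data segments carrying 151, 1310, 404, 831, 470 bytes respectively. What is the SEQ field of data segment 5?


The SYN occupies sequence number ISN = 41395, so the first data byte is ISN + 1 = 41396.
SEQ of data segment i = (ISN + 1) + sum of payload sizes of segments 1..i-1.
Segment 1: SEQ = 41396, payload = 151 bytes
Segment 2: SEQ = 41547, payload = 1310 bytes
Segment 3: SEQ = 42857, payload = 404 bytes
Segment 4: SEQ = 43261, payload = 831 bytes
Segment 5: SEQ = 44092, payload = 470 bytes
SEQ of segment 5 = 41396 + 151 + 1310 + 404 + 831 = 44092

44092


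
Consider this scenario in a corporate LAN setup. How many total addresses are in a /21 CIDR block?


Given: CIDR prefix /21
Host bits = 32 - 21 = 11
Total addresses = 2^11 = 2048

2048


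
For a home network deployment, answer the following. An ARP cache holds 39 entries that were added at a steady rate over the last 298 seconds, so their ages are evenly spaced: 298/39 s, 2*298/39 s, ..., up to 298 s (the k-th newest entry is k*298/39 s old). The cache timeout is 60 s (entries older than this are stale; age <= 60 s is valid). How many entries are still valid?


Ages are k * 298/39 s for k = 1..39 (spacing = 7.6410 s).
Entry k is valid iff k * 298/39 <= 60 iff k <= 39 * 60 / 298 = 7.8523
n_valid = floor(7.8523) = 7
(n_stale = 39 - 7 = 32)

7


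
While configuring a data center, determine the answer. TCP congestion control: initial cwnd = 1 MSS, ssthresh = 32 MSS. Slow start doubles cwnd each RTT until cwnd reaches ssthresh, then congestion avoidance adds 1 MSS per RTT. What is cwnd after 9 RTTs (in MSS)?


RTT 0: cwnd = 1 MSS (initial)
RTT 1: cwnd = 2 MSS (slow start, doubled)
RTT 2: cwnd = 4 MSS (slow start, doubled)
RTT 3: cwnd = 8 MSS (slow start, doubled)
RTT 4: cwnd = 16 MSS (slow start, doubled)
RTT 5: cwnd = 32 MSS (slow start, doubled)
RTT 6: cwnd = 33 MSS (congestion avoidance, +1)
RTT 7: cwnd = 34 MSS (congestion avoidance, +1)
RTT 8: cwnd = 35 MSS (congestion avoidance, +1)
RTT 9: cwnd = 36 MSS (congestion avoidance, +1)

36


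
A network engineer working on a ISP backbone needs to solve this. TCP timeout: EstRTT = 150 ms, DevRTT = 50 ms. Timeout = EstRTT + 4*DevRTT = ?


Given: EstRTT = 150 ms, DevRTT = 50 ms
Timeout = EstRTT + 4 * DevRTT
4 * DevRTT = 4 * 50 = 200
Timeout = 150 + 200 = 350 ms

350


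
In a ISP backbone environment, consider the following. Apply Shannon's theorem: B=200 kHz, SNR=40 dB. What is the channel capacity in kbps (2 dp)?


Given: B = 200 kHz, SNR = 40 dB
SNR linear = 10^(40/10) = 10000
1 + SNR = 10001
log2(10001) = 13.2878566418
C = 200 * 1000 * 13.2878566418 = 2657571.3284 bps
C = 2657.571328 kbps -> 2657.57 kbps (2 dp)

2657.57


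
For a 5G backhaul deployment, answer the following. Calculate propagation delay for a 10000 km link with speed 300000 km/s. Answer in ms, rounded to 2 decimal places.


Given: distance = 10000 km, speed = 300000 km/s
Delay = distance / speed = 10000 / 300000 seconds
Delay in ms = 10000 * 1000 / 300000
Delay = 33.3333 ms
Rounded to 2 dp = 33.33 ms

33.33


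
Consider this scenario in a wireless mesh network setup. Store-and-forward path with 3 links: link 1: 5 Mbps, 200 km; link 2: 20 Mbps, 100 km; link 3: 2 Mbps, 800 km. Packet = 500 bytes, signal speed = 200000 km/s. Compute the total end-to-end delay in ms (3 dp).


Packet = 500 bytes = 4000 bits. Store-and-forward: sum (t_trans + t_prop) per link.
Link 1: t_trans = 4000/(5*10^6) s = 0.8000 ms; t_prop = 200/200000 s = 1.0000 ms; subtotal = 1.8000 ms
Link 2: t_trans = 4000/(20*10^6) s = 0.2000 ms; t_prop = 100/200000 s = 0.5000 ms; subtotal = 0.7000 ms
Link 3: t_trans = 4000/(2*10^6) s = 2.0000 ms; t_prop = 800/200000 s = 4.0000 ms; subtotal = 6.0000 ms
End-to-end = 1.8000 + 0.7000 + 6.0000 = 8.5000 ms -> 8.500 ms (3 dp)

8.500


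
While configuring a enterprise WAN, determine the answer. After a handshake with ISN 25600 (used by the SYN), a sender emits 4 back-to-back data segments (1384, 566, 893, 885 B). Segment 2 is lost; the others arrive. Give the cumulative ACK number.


SYN uses sequence number 25600; first data byte = ISN + 1 = 25601.
Segment 1: SEQ = 25601, len = 1384 B, covers [25601, 26984]
Segment 2: SEQ = 26985, len = 566 B, covers [26985, 27550] [LOST]
Segment 3: SEQ = 27551, len = 893 B, covers [27551, 28443]
Segment 4: SEQ = 28444, len = 885 B, covers [28444, 29328]
In-order data received: bytes [25601, 26984] (segments 1..1).
Segment 2 missing -> gap begins at byte 26985; later segments buffered out of order.
Cumulative ACK = next expected in-order byte = 25601 + 1384 = 26985

26985


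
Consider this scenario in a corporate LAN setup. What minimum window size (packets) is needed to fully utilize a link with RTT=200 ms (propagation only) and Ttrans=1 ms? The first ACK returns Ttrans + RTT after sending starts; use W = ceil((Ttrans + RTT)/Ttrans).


Given: Ttrans = 1 ms, RTT = 200 ms (= 2 * Tprop, Tprop = 100 ms)
Time until first ACK returns = Ttrans + RTT = 1 + 200 = 201 ms
Need W * Ttrans >= Ttrans + RTT  ->  W >= (Ttrans + RTT) / Ttrans
(Ttrans + RTT) / Ttrans = 201 / 1 = 201
W_min = ceil(201) = 201

201


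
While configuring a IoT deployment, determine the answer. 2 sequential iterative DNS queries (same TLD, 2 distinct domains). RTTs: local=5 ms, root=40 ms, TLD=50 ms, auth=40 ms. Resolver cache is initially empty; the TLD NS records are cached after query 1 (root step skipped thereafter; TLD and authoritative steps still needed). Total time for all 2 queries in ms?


Lookup 1 (cold cache): local + root + TLD + auth = 5 + 40 + 50 + 40 = 135 ms
Lookups 2..2 (TLD NS cached -> skip root; new domain -> still ask TLD and auth): local + TLD + auth = 5 + 50 + 40 = 95 ms each
Remaining 1 lookups: 1 * 95 = 95 ms
Total = 135 + 95 = 230 ms

230


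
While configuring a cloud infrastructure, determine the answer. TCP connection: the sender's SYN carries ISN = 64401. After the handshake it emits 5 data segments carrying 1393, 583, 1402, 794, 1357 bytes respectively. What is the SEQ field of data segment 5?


The SYN occupies sequence number ISN = 64401, so the first data byte is ISN + 1 = 64402.
SEQ of data segment i = (ISN + 1) + sum of payload sizes of segments 1..i-1.
Segment 1: SEQ = 64402, payload = 1393 bytes
Segment 2: SEQ = 65795, payload = 583 bytes
Segment 3: SEQ = 66378, payload = 1402 bytes
Segment 4: SEQ = 67780, payload = 794 bytes
Segment 5: SEQ = 68574, payload = 1357 bytes
SEQ of segment 5 = 64402 + 1393 + 583 + 1402 + 794 = 68574

68574


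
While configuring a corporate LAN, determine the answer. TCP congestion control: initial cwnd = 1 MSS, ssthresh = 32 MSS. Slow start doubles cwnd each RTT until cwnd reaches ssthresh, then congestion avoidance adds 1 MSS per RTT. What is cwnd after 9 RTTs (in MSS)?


RTT 0: cwnd = 1 MSS (initial)
RTT 1: cwnd = 2 MSS (slow start, doubled)
RTT 2: cwnd = 4 MSS (slow start, doubled)
RTT 3: cwnd = 8 MSS (slow start, doubled)
RTT 4: cwnd = 16 MSS (slow start, doubled)
RTT 5: cwnd = 32 MSS (slow start, doubled)
RTT 6: cwnd = 33 MSS (congestion avoidance, +1)
RTT 7: cwnd = 34 MSS (congestion avoidance, +1)
RTT 8: cwnd = 35 MSS (congestion avoidance, +1)
RTT 9: cwnd = 36 MSS (congestion avoidance, +1)

36


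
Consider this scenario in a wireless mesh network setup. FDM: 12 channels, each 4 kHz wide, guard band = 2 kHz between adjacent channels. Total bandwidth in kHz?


Given: 12 channels, 4 kHz each, guard = 2 kHz
Channel bandwidth = 12 * 4 = 48 kHz
Guard bands = 11 gaps * 2 kHz = 22 kHz
Total = 48 + 22 = 70 kHz

70


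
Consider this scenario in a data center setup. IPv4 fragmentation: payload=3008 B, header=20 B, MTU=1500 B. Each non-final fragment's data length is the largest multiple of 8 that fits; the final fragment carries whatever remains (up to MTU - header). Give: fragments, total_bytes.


Max data per non-final fragment = floor((MTU - header)/8)*8 = floor((1500 - 20)/8)*8 = floor(1480/8)*8 = 1480 B
Final fragment needs no 8-byte alignment: it can carry up to MTU - header = 1480 B
Non-final fragments needed = ceil((payload - 1480) / 1480) = ceil(1528/1480) = ceil(1.0324) = 2
Number of fragments = 2 + 1 = 3
Fragment sizes (data): 2 * 1480 B + 48 B (last, 48 <= 1480 OK)
Total bytes sent = payload + n_frags * header = 3008 + 3*20 = 3008 + 60 = 3068 B

3, 3068


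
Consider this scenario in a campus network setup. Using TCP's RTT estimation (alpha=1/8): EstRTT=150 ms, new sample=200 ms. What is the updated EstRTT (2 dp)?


Given: EstRTT = 150 ms, SampleRTT = 200 ms, alpha = 1/8
New EstRTT = (1 - alpha) * EstRTT + alpha * SampleRTT
(7/8) * 150 = 131.25
(1/8) * 200 = 25
New EstRTT = 131.25 + 25 = 156.25 ms -> 156.25 ms (2 dp)

156.25


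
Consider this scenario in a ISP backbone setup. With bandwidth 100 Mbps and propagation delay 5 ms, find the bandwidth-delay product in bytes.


Given: bandwidth = 100 Mbps, delay = 5 ms
BDP in bits = 100 * 10^6 * 5 / 1000
BDP in bits = 500000
BDP in bytes = 500000 / 8 = 62500

62500


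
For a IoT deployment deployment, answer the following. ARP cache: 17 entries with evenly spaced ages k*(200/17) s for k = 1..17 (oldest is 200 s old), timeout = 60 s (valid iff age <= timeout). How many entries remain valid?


Ages are k * 200/17 s for k = 1..17 (spacing = 11.7647 s).
Entry k is valid iff k * 200/17 <= 60 iff k <= 17 * 60 / 200 = 5.1000
n_valid = floor(5.1000) = 5
(n_stale = 17 - 5 = 12)

5


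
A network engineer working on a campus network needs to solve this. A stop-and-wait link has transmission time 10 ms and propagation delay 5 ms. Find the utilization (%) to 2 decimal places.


Given: Ttrans = 10 ms, Tprop = 5 ms
RTT = 2 * Tprop = 2 * 5 = 10 ms
U = Ttrans / (Ttrans + RTT)
U = 10 / (10 + 10)
U = 10 / 20 = 0.5
U% = 50.00%

50.00


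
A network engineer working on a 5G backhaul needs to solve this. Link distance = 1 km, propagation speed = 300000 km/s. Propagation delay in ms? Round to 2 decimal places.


Given: distance = 1 km, speed = 300000 km/s
Delay = distance / speed = 1 / 300000 seconds
Delay in ms = 1 * 1000 / 300000
Delay = 0.0033 ms
Rounded to 2 dp = 0.00 ms

0.00


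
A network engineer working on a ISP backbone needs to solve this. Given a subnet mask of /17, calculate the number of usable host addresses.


Given: subnet mask /17
Host bits = 32 - 17 = 15
Total addresses = 2^15 = 32768
Usable hosts = 32768 - 2 (network + broadcast) = 32766

32766


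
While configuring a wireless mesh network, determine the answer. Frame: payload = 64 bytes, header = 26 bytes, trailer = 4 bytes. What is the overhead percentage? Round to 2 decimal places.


Given: payload = 64 B, header = 26 B, trailer = 4 B
Overhead bytes = header + trailer = 26 + 4 = 30
Total frame = payload + overhead = 64 + 30 = 94
Overhead % = 30 / 94 * 100 = 31.9149% -> 31.91% (2 dp)

31.91


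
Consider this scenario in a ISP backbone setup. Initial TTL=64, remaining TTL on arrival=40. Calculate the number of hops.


Given: initial TTL = 64, received TTL = 40
Hops = initial TTL - received TTL
Hops = 64 - 40 = 24

24


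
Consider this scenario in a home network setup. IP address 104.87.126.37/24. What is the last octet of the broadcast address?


Given: IP = 104.87.126.37, prefix = /24
Host bits = 32 - 24 = 8
Network last octet = 37 AND mask = 0
Host part size = 2^8 - 1 = 255
Broadcast last octet = 0 OR 255 = 255

255


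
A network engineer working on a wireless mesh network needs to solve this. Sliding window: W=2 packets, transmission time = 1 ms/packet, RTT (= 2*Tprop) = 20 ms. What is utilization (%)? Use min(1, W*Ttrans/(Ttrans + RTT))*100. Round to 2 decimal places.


Given: W = 2, Ttrans = 1 ms, RTT = 20 ms (= 2 * Tprop, Tprop = 10 ms)
Cycle time = Ttrans + RTT = 1 + 20 = 21 ms (first packet sent until its ACK returns)
W * Ttrans = 2 * 1 = 2 ms of sending per cycle
W * Ttrans / (Ttrans + RTT) = 2 / 21 = 0.095238
U = min(1, 0.095238) = 0.095238
U% = 9.52%

9.52


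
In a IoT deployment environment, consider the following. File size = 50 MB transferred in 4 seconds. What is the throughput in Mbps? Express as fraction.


Given: file = 50 MB, time = 4 s
File in Mb = 50 * 8 = 400 Mb
Throughput = 400 / 4 Mbps
Throughput = 100 Mbps

100


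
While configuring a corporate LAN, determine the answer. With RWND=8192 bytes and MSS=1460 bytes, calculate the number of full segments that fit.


Given: RWND = 8192 bytes, MSS = 1460 bytes
Full segments = floor(RWND / MSS)
Full segments = floor(8192 / 1460)
Full segments = floor(5.611) = 5

5
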